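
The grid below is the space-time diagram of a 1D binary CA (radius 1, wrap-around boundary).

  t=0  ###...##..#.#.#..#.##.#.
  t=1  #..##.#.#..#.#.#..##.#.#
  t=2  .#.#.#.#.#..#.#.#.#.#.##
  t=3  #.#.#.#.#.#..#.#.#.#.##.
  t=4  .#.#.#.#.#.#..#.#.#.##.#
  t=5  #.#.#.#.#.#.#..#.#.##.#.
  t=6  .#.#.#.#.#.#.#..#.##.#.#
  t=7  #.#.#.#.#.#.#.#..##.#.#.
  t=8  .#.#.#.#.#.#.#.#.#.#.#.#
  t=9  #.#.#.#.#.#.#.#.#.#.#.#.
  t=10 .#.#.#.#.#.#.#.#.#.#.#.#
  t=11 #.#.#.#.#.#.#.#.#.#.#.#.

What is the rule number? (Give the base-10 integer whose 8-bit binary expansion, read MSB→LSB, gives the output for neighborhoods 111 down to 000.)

  ### -> .   bit 7 = 0  t=0,i=1
  ##. -> .   bit 6 = 0  t=0,i=2
  #.# -> #   bit 5 = 1  t=0,i=11
  #.. -> #   bit 4 = 1  t=0,i=3
  .## -> #   bit 3 = 1  t=0,i=0
  .#. -> .   bit 2 = 0  t=0,i=10
  ..# -> .   bit 1 = 0  t=0,i=5
  ... -> #   bit 0 = 1  t=0,i=4
  bits 00111001 = 57

57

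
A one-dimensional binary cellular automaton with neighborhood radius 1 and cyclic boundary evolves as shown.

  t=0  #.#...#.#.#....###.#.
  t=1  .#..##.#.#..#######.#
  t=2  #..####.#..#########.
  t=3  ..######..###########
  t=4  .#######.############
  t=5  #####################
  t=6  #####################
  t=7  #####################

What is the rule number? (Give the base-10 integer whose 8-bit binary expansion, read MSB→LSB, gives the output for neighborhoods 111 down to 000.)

235

  nb ###: next=#  (t=0,i=16, bit7=1)
  nb ##.: next=#  (t=0,i=17, bit6=1)
  nb #.#: next=#  (t=0,i=1, bit5=1)
  nb #..: next=.  (t=0,i=3, bit4=0)
  nb .##: next=#  (t=0,i=15, bit3=1)
  nb .#.: next=.  (t=0,i=0, bit2=0)
  nb ..#: next=#  (t=0,i=5, bit1=1)
  nb ...: next=#  (t=0,i=4, bit0=1)
  bits 11101011 = 235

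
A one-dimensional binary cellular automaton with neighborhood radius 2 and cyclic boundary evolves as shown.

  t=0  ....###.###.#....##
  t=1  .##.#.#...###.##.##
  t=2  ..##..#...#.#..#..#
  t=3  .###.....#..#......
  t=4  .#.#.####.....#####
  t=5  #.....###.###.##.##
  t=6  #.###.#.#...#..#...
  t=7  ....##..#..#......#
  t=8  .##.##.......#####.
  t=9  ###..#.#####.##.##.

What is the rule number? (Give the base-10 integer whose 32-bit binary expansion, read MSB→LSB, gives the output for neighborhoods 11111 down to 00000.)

1947840711

  nb #####: next=.  (t=4,i=16, bit31=0)
  nb ####.: next=#  (t=4,i=7, bit30=1)
  nb ###.#: next=#  (t=0,i=6, bit29=1)
  nb ###..: next=#  (t=3,i=3, bit28=1)
  nb ##.##: next=.  (t=0,i=7, bit27=0)
  nb ##.#.: next=#  (t=0,i=11, bit26=1)
  nb ##..#: next=.  (t=2,i=4, bit25=0)
  nb ##...: next=.  (t=0,i=0, bit24=0)
  nb #.###: next=.  (t=0,i=8, bit23=0)
  nb #.##.: next=.  (t=1,i=1, bit22=0)
  nb #.#.#: next=.  (t=1,i=4, bit21=0)
  nb #.#..: next=#  (t=0,i=12, bit20=1)
  nb #..##: next=#  (t=2,i=1, bit19=1)
  nb #..#.: next=.  (t=2,i=5, bit18=0)
  nb #...#: next=.  (t=1,i=8, bit17=0)
  nb #....: next=#  (t=0,i=1, bit16=1)
  nb .####: next=#  (t=4,i=6, bit15=1)
  nb .###.: next=.  (t=0,i=5, bit14=0)
  nb .##.#: next=#  (t=1,i=2, bit13=1)
  nb .##..: next=#  (t=0,i=18, bit12=1)
  nb .#.##: next=.  (t=4,i=4, bit11=0)
  nb .#.#.: next=.  (t=1,i=5, bit10=0)
  nb .#..#: next=.  (t=2,i=0, bit9=0)
  nb .#...: next=.  (t=0,i=13, bit8=0)
  nb ..###: next=#  (t=0,i=4, bit7=1)
  nb ..##.: next=#  (t=0,i=17, bit6=1)
  nb ..#.#: next=.  (t=2,i=10, bit5=0)
  nb ..#..: next=.  (t=2,i=6, bit4=0)
  nb ...##: next=.  (t=0,i=3, bit3=0)
  nb ...#.: next=#  (t=2,i=9, bit2=1)
  nb ....#: next=#  (t=0,i=2, bit1=1)
  nb .....: next=#  (t=3,i=6, bit0=1)
  bits 01110100000110011011000011000111 = 1947840711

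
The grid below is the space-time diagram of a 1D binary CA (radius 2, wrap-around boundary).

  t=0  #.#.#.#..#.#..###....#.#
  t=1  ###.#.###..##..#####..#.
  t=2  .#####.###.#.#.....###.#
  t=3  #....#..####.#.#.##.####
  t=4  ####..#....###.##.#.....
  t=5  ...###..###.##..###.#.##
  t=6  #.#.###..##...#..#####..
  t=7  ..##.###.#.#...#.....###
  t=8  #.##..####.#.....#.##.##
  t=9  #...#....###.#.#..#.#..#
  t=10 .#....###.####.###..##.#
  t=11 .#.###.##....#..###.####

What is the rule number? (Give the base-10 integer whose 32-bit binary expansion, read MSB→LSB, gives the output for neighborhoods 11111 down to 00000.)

  [31] ##### => .  t=1,i=17
  [30] ####. => .  t=1,i=18
  [29] ###.# => #  t=1,i=2
  [28] ###.. => #  t=0,i=16
  [27] ##.## => .  t=2,i=6
  [26] ##.#. => #  t=0,i=1
  [25] ##..# => #  t=1,i=9
  [24] ##... => #  t=0,i=17
  [23] #.### => .  t=1,i=0
  [22] #.##. => .  t=0,i=23
  [21] #.#.# => #  t=0,i=2
  [20] #.#.. => #  t=0,i=6
  [19] #..## => .  t=0,i=13
  [18] #..#. => #  t=0,i=8
  [17] #...# => .  t=5,i=1
  [16] #.... => #  t=0,i=18
  [15] .#### => .  t=1,i=16
  [14] .###. => #  t=0,i=15
  [13] .##.# => #  t=0,i=0
  [12] .##.. => .  t=1,i=12
  [11] .#.## => #  t=0,i=22
  [10] .#.#. => .  t=0,i=3
  [9] .#..# => #  t=0,i=7
  [8] .#... => .  t=2,i=14
  [7] ..### => .  t=0,i=14
  [6] ..##. => #  t=1,i=11
  [5] ..#.# => .  t=0,i=9
  [4] ..#.. => .  t=3,i=5
  [3] ...## => #  t=2,i=18
  [2] ...#. => .  t=0,i=20
  [1] ....# => #  t=0,i=19
  [0] ..... => .  t=2,i=16
  bits 00110111001101010110101001001010 = 926247498

926247498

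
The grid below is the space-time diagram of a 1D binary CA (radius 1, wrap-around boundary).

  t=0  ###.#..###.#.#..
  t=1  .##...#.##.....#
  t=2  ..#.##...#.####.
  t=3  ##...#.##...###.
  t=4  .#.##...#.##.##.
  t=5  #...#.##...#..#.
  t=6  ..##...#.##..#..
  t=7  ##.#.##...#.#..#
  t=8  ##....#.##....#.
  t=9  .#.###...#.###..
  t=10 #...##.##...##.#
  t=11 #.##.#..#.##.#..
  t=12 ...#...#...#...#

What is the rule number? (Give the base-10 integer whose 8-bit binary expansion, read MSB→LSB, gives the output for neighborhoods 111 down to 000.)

  ###|#  b7=1 t=0,i=1
  ##.|#  b6=1 t=0,i=2
  #.#|.  b5=0 t=0,i=3
  #..|.  b4=0 t=0,i=5
  .##|.  b3=0 t=0,i=0
  .#.|.  b2=0 t=0,i=4
  ..#|#  b1=1 t=0,i=6
  ...|#  b0=1 t=1,i=4
  bits 11000011 = 195

195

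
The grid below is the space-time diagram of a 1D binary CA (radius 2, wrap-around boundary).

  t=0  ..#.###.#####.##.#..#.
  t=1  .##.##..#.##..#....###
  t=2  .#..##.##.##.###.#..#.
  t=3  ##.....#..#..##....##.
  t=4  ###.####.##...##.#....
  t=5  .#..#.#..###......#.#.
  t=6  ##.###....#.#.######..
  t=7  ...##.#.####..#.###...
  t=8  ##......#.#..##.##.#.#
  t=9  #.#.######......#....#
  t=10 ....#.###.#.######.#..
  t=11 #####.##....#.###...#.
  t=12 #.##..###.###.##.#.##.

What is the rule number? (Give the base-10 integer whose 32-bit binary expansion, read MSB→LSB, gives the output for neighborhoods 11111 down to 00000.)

  nb #####: next=#  (t=0,i=10, bit31=1)
  nb ####.: next=#  (t=0,i=11, bit30=1)
  nb ###.#: next=.  (t=0,i=6, bit29=0)
  nb ###..: next=.  (t=5,i=11, bit28=0)
  nb ##.##: next=.  (t=0,i=7, bit27=0)
  nb ##.#.: next=.  (t=0,i=16, bit26=0)
  nb ##..#: next=.  (t=1,i=6, bit25=0)
  nb ##...: next=#  (t=3,i=2, bit24=1)
  nb #.###: next=#  (t=0,i=4, bit23=1)
  nb #.##.: next=#  (t=0,i=14, bit22=1)
  nb #.#.#: next=.  (t=6,i=12, bit21=0)
  nb #.#..: next=.  (t=0,i=17, bit20=0)
  nb #..##: next=.  (t=2,i=3, bit19=0)
  nb #..#.: next=#  (t=0,i=19, bit18=1)
  nb #...#: next=.  (t=0,i=0, bit17=0)
  nb #....: next=.  (t=1,i=16, bit16=0)
  nb .####: next=.  (t=0,i=9, bit15=0)
  nb .###.: next=#  (t=0,i=5, bit14=1)
  nb .##.#: next=.  (t=0,i=15, bit13=0)
  nb .##..: next=#  (t=1,i=5, bit12=1)
  nb .#.##: next=.  (t=0,i=3, bit11=0)
  nb .#.#.: next=#  (t=5,i=5, bit10=1)
  nb .#..#: next=.  (t=0,i=18, bit9=0)
  nb .#...: next=#  (t=0,i=21, bit8=1)
  nb ..###: next=.  (t=1,i=19, bit7=0)
  nb ..##.: next=.  (t=2,i=4, bit6=0)
  nb ..#.#: next=#  (t=0,i=2, bit5=1)
  nb ..#..: next=#  (t=0,i=20, bit4=1)
  nb ...##: next=.  (t=1,i=18, bit3=0)
  nb ...#.: next=#  (t=0,i=1, bit2=1)
  nb ....#: next=#  (t=1,i=17, bit1=1)
  nb .....: next=#  (t=3,i=4, bit0=1)
  bits 11000001110001000101010100110111 = 3250869559

3250869559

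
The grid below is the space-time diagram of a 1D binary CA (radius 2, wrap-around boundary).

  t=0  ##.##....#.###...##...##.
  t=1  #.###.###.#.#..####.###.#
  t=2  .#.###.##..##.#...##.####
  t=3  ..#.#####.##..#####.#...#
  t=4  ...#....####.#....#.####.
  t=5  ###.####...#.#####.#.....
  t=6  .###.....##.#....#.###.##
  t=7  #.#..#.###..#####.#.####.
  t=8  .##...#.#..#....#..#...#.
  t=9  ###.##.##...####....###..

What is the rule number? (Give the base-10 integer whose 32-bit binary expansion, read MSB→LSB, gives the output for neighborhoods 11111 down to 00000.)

677076302

  nb #####: next=.  (t=3,i=6, bit31=0)
  nb ####.: next=.  (t=1,i=17, bit30=0)
  nb ###.#: next=#  (t=1,i=4, bit29=1)
  nb ###..: next=.  (t=0,i=13, bit28=0)
  nb ##.##: next=#  (t=0,i=2, bit27=1)
  nb ##.#.: next=.  (t=1,i=9, bit26=0)
  nb ##..#: next=.  (t=2,i=9, bit25=0)
  nb ##...: next=.  (t=0,i=5, bit24=0)
  nb #.###: next=.  (t=0,i=11, bit23=0)
  nb #.##.: next=#  (t=0,i=0, bit22=1)
  nb #.#.#: next=.  (t=1,i=10, bit21=0)
  nb #.#..: next=#  (t=1,i=12, bit20=1)
  nb #..##: next=#  (t=1,i=14, bit19=1)
  nb #..#.: next=.  (t=3,i=1, bit18=0)
  nb #...#: next=#  (t=0,i=15, bit17=1)
  nb #....: next=#  (t=0,i=6, bit16=1)
  nb .####: next=.  (t=1,i=16, bit15=0)
  nb .###.: next=#  (t=0,i=12, bit14=1)
  nb .##.#: next=.  (t=0,i=1, bit13=0)
  nb .##..: next=#  (t=0,i=4, bit12=1)
  nb .#.##: next=#  (t=0,i=10, bit11=1)
  nb .#.#.: next=#  (t=1,i=11, bit10=1)
  nb .#..#: next=.  (t=1,i=13, bit9=0)
  nb .#...: next=#  (t=2,i=15, bit8=1)
  nb ..###: next=.  (t=1,i=15, bit7=0)
  nb ..##.: next=#  (t=0,i=17, bit6=1)
  nb ..#.#: next=.  (t=0,i=9, bit5=0)
  nb ..#..: next=.  (t=3,i=24, bit4=0)
  nb ...##: next=#  (t=0,i=16, bit3=1)
  nb ...#.: next=#  (t=0,i=8, bit2=1)
  nb ....#: next=#  (t=0,i=7, bit1=1)
  nb .....: next=.  (t=5,i=22, bit0=0)
  bits 00101000010110110101110101001110 = 677076302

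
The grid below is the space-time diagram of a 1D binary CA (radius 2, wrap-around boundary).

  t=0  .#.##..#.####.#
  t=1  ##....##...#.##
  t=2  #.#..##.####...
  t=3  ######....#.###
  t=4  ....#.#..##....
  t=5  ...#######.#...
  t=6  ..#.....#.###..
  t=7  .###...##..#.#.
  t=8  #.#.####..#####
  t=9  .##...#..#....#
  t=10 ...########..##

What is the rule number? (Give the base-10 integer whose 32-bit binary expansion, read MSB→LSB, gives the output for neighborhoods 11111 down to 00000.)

1161709436

  [31] ##### => .  t=3,i=0
  [30] ####. => #  t=0,i=11
  [29] ###.# => .  t=0,i=12
  [28] ###.. => .  t=1,i=1
  [27] ##.## => .  t=2,i=7
  [26] ##.#. => #  t=0,i=13
  [25] ##..# => .  t=0,i=5
  [24] ##... => #  t=1,i=2
  [23] #.### => .  t=0,i=9
  [22] #.##. => .  t=0,i=3
  [21] #.#.# => #  t=0,i=1
  [20] #.#.. => #  t=2,i=2
  [19] #..## => #  t=2,i=4
  [18] #..#. => #  t=0,i=6
  [17] #...# => #  t=1,i=9
  [16] #.... => .  t=1,i=3
  [15] .#### => .  t=0,i=10
  [14] .###. => #  t=6,i=11
  [13] .##.# => .  t=2,i=6
  [12] .##.. => .  t=0,i=4
  [11] .#.## => .  t=0,i=2
  [10] .#.#. => #  t=0,i=0
  [9] .#..# => #  t=2,i=3
  [8] .#... => #  t=5,i=12
  [7] ..### => .  t=5,i=3
  [6] ..##. => #  t=1,i=6
  [5] ..#.# => #  t=0,i=7
  [4] ..#.. => #  t=6,i=2
  [3] ...## => #  t=1,i=5
  [2] ...#. => #  t=1,i=10
  [1] ....# => .  t=1,i=4
  [0] ..... => .  t=4,i=0
  bits 01000101001111100100011101111100 = 1161709436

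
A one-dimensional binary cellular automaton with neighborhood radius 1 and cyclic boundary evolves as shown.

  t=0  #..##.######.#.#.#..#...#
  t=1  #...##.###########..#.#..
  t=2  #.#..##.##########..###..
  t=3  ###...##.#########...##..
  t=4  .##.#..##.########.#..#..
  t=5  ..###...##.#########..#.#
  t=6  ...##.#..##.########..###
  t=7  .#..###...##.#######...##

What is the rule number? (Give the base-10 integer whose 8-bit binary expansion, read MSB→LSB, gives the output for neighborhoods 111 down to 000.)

229

  ###|#  b7=1 t=0,i=7
  ##.|#  b6=1 t=0,i=0
  #.#|#  b5=1 t=0,i=5
  #..|.  b4=0 t=0,i=1
  .##|.  b3=0 t=0,i=3
  .#.|#  b2=1 t=0,i=13
  ..#|.  b1=0 t=0,i=2
  ...|#  b0=1 t=0,i=22
  bits 11100101 = 229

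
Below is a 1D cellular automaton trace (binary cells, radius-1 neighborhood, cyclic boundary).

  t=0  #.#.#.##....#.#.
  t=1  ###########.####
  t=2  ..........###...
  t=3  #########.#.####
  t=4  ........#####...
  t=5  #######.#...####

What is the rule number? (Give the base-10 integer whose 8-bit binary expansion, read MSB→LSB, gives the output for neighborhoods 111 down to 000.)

  nb ###: next=.  (t=1,i=0, bit7=0)
  nb ##.: next=#  (t=0,i=7, bit6=1)
  nb #.#: next=#  (t=0,i=1, bit5=1)
  nb #..: next=#  (t=0,i=8, bit4=1)
  nb .##: next=#  (t=0,i=6, bit3=1)
  nb .#.: next=#  (t=0,i=0, bit2=1)
  nb ..#: next=.  (t=0,i=11, bit1=0)
  nb ...: next=#  (t=0,i=9, bit0=1)
  bits 01111101 = 125

125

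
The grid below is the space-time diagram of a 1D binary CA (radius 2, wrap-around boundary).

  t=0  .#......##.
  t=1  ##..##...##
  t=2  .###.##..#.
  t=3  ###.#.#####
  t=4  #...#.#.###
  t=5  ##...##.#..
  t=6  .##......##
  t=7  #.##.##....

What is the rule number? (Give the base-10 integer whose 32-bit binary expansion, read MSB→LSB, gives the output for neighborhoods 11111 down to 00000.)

  nb #####: next=#  (t=3,i=0, bit31=1)
  nb ####.: next=.  (t=1,i=0, bit30=0)
  nb ###.#: next=.  (t=2,i=3, bit29=0)
  nb ###..: next=#  (t=1,i=1, bit28=1)
  nb ##.##: next=#  (t=2,i=4, bit27=1)
  nb ##.#.: next=.  (t=3,i=3, bit26=0)
  nb ##..#: next=#  (t=0,i=10, bit25=1)
  nb ##...: next=#  (t=1,i=6, bit24=1)
  nb #.###: next=#  (t=3,i=6, bit23=1)
  nb #.##.: next=.  (t=2,i=5, bit22=0)
  nb #.#.#: next=#  (t=3,i=4, bit21=1)
  nb #.#..: next=.  (t=5,i=8, bit20=0)
  nb #..##: next=#  (t=1,i=3, bit19=1)
  nb #..#.: next=#  (t=0,i=0, bit18=1)
  nb #...#: next=.  (t=1,i=7, bit17=0)
  nb #....: next=.  (t=0,i=3, bit16=0)
  nb .####: next=.  (t=1,i=10, bit15=0)
  nb .###.: next=#  (t=2,i=2, bit14=1)
  nb .##.#: next=.  (t=5,i=6, bit13=0)
  nb .##..: next=#  (t=0,i=9, bit12=1)
  nb .#.##: next=.  (t=3,i=5, bit11=0)
  nb .#.#.: next=#  (t=4,i=5, bit10=1)
  nb .#..#: next=#  (t=2,i=10, bit9=1)
  nb .#...: next=.  (t=0,i=2, bit8=0)
  nb ..###: next=#  (t=1,i=9, bit7=1)
  nb ..##.: next=.  (t=0,i=8, bit6=0)
  nb ..#.#: next=.  (t=4,i=4, bit5=0)
  nb ..#..: next=#  (t=0,i=1, bit4=1)
  nb ...##: next=.  (t=0,i=7, bit3=0)
  nb ...#.: next=.  (t=4,i=3, bit2=0)
  nb ....#: next=.  (t=0,i=6, bit1=0)
  nb .....: next=#  (t=0,i=4, bit0=1)
  bits 10011011101011000101011010010001 = 2611762833

2611762833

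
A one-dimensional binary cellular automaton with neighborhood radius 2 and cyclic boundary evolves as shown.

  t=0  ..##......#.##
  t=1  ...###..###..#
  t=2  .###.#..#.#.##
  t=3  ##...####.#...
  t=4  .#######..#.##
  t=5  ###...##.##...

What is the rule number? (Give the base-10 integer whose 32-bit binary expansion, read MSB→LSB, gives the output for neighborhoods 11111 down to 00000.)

1505202878

  ##### -> .   bit 31 = 0  t=4,i=3
  ####. -> #   bit 30 = 1  t=3,i=7
  ###.# -> .   bit 29 = 0  t=2,i=3
  ###.. -> #   bit 28 = 1  t=1,i=5
  ##.## -> #   bit 27 = 1  t=2,i=0
  ##.#. -> .   bit 26 = 0  t=2,i=4
  ##..# -> .   bit 25 = 0  t=0,i=0
  ##... -> #   bit 24 = 1  t=0,i=4
  #.### -> #   bit 23 = 1  t=2,i=1
  #.##. -> .   bit 22 = 0  t=0,i=12
  #.#.# -> #   bit 21 = 1  t=2,i=10
  #.#.. -> #   bit 20 = 1  t=2,i=5
  #..## -> .   bit 19 = 0  t=0,i=1
  #..#. -> #   bit 18 = 1  t=1,i=12
  #...# -> #   bit 17 = 1  t=1,i=1
  #.... -> #   bit 16 = 1  t=0,i=5
  .#### -> #   bit 15 = 1  t=3,i=6
  .###. -> .   bit 14 = 0  t=1,i=4
  .##.# -> .   bit 13 = 0  t=2,i=13
  .##.. -> #   bit 12 = 1  t=0,i=3
  .#.## -> .   bit 11 = 0  t=0,i=11
  .#.#. -> .   bit 10 = 0  t=2,i=9
  .#..# -> #   bit 9 = 1  t=2,i=6
  .#... -> .   bit 8 = 0  t=1,i=0
  ..### -> #   bit 7 = 1  t=1,i=3
  ..##. -> .   bit 6 = 0  t=0,i=2
  ..#.# -> #   bit 5 = 1  t=0,i=10
  ..#.. -> #   bit 4 = 1  t=1,i=13
  ...## -> #   bit 3 = 1  t=1,i=2
  ...#. -> #   bit 2 = 1  t=0,i=9
  ....# -> #   bit 1 = 1  t=0,i=8
  ..... -> .   bit 0 = 0  t=0,i=6
  bits 01011001101101111001001010111110 = 1505202878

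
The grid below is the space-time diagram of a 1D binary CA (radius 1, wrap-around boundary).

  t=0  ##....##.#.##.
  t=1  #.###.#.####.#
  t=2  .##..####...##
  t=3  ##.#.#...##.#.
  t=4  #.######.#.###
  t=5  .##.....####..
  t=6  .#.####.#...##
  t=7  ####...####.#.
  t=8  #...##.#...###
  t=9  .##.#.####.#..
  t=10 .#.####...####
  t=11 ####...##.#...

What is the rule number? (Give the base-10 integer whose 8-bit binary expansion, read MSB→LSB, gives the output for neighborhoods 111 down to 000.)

61

  ###|.  b7=0 t=1,i=3
  ##.|.  b6=0 t=0,i=1
  #.#|#  b5=1 t=0,i=8
  #..|#  b4=1 t=0,i=2
  .##|#  b3=1 t=0,i=0
  .#.|#  b2=1 t=0,i=9
  ..#|.  b1=0 t=0,i=5
  ...|#  b0=1 t=0,i=3
  bits 00111101 = 61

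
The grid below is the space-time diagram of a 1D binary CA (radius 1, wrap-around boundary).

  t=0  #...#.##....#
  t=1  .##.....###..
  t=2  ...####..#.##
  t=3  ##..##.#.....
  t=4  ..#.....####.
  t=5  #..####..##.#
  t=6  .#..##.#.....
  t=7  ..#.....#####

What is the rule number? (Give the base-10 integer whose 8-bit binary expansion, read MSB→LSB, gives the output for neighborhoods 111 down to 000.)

  [7] ### => #  t=1,i=9
  [6] ##. => .  t=0,i=0
  [5] #.# => .  t=0,i=5
  [4] #.. => #  t=0,i=1
  [3] .## => .  t=0,i=6
  [2] .#. => .  t=0,i=4
  [1] ..# => .  t=0,i=3
  [0] ... => #  t=0,i=2
  bits 10010001 = 145

145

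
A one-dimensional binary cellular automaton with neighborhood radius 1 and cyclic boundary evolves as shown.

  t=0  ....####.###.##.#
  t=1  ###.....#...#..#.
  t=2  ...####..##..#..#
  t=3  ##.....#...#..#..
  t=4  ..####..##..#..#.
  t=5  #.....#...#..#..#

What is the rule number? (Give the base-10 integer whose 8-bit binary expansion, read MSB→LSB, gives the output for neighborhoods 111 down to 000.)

  [7] ### => .  t=0,i=5
  [6] ##. => .  t=0,i=7
  [5] #.# => #  t=0,i=8
  [4] #.. => #  t=0,i=0
  [3] .## => .  t=0,i=4
  [2] .#. => .  t=0,i=16
  [1] ..# => .  t=0,i=3
  [0] ... => #  t=0,i=1
  bits 00110001 = 49

49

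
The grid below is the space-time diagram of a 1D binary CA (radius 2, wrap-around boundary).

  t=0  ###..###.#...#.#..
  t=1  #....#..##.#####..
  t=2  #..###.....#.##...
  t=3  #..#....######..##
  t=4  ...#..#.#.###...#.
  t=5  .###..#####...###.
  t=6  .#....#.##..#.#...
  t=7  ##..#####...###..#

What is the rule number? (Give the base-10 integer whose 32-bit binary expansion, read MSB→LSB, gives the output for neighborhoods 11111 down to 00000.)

3304197303

  nb #####: next=#  (t=1,i=13, bit31=1)
  nb ####.: next=#  (t=1,i=14, bit30=1)
  nb ###.#: next=.  (t=0,i=7, bit29=0)
  nb ###..: next=.  (t=0,i=2, bit28=0)
  nb ##.##: next=.  (t=1,i=10, bit27=0)
  nb ##.#.: next=#  (t=0,i=8, bit26=1)
  nb ##..#: next=.  (t=0,i=3, bit25=0)
  nb ##...: next=.  (t=2,i=6, bit24=0)
  nb #.###: next=#  (t=1,i=11, bit23=1)
  nb #.##.: next=#  (t=2,i=13, bit22=1)
  nb #.#.#: next=#  (t=4,i=8, bit21=1)
  nb #.#..: next=#  (t=0,i=9, bit20=1)
  nb #..##: next=.  (t=0,i=4, bit19=0)
  nb #..#.: next=.  (t=1,i=17, bit18=0)
  nb #...#: next=#  (t=0,i=11, bit17=1)
  nb #....: next=.  (t=1,i=2, bit16=0)
  nb .####: next=.  (t=1,i=12, bit15=0)
  nb .###.: next=.  (t=0,i=1, bit14=0)
  nb .##.#: next=.  (t=1,i=9, bit13=0)
  nb .##..: next=.  (t=2,i=14, bit12=0)
  nb .#.##: next=#  (t=2,i=12, bit11=1)
  nb .#.#.: next=#  (t=0,i=14, bit10=1)
  nb .#..#: next=.  (t=0,i=16, bit9=0)
  nb .#...: next=.  (t=0,i=10, bit8=0)
  nb ..###: next=#  (t=0,i=0, bit7=1)
  nb ..##.: next=.  (t=1,i=8, bit6=0)
  nb ..#.#: next=#  (t=0,i=13, bit5=1)
  nb ..#..: next=#  (t=1,i=0, bit4=1)
  nb ...##: next=.  (t=3,i=7, bit3=0)
  nb ...#.: next=#  (t=0,i=12, bit2=1)
  nb ....#: next=#  (t=1,i=3, bit1=1)
  nb .....: next=#  (t=2,i=8, bit0=1)
  bits 11000100111100100000110010110111 = 3304197303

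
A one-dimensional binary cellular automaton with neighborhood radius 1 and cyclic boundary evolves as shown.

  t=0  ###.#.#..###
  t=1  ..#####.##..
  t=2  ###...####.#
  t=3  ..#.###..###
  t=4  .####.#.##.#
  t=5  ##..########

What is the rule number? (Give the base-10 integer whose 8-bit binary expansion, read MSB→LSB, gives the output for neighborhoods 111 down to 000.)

111

  nb ###: next=.  (t=0,i=0, bit7=0)
  nb ##.: next=#  (t=0,i=2, bit6=1)
  nb #.#: next=#  (t=0,i=3, bit5=1)
  nb #..: next=.  (t=0,i=7, bit4=0)
  nb .##: next=#  (t=0,i=9, bit3=1)
  nb .#.: next=#  (t=0,i=4, bit2=1)
  nb ..#: next=#  (t=0,i=8, bit1=1)
  nb ...: next=#  (t=1,i=0, bit0=1)
  bits 01101111 = 111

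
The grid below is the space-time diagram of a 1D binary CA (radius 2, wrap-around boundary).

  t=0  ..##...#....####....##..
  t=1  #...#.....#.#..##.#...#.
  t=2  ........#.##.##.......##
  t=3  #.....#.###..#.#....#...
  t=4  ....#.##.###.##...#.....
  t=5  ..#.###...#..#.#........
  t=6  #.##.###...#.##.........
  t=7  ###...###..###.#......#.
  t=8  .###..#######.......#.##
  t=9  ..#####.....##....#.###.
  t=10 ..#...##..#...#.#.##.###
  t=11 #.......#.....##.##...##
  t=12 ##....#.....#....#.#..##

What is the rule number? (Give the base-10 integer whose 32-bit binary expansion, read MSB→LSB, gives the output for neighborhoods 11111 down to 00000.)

  nb #####: next=.  (t=8,i=8, bit31=0)
  nb ####.: next=.  (t=0,i=14, bit30=0)
  nb ###.#: next=.  (t=4,i=11, bit29=0)
  nb ###..: next=#  (t=0,i=15, bit28=1)
  nb ##.##: next=.  (t=2,i=12, bit27=0)
  nb ##.#.: next=.  (t=1,i=17, bit26=0)
  nb ##..#: next=#  (t=3,i=11, bit25=1)
  nb ##...: next=#  (t=0,i=4, bit24=1)
  nb #.###: next=.  (t=3,i=8, bit23=0)
  nb #.##.: next=#  (t=2,i=10, bit22=1)
  nb #.#.#: next=.  (t=10,i=16, bit21=0)
  nb #.#..: next=.  (t=1,i=0, bit20=0)
  nb #..##: next=#  (t=1,i=14, bit19=1)
  nb #..#.: next=.  (t=3,i=12, bit18=0)
  nb #...#: next=.  (t=0,i=5, bit17=0)
  nb #....: next=.  (t=0,i=9, bit16=0)
  nb .####: next=.  (t=0,i=13, bit15=0)
  nb .###.: next=#  (t=3,i=9, bit14=1)
  nb .##.#: next=.  (t=1,i=16, bit13=0)
  nb .##..: next=.  (t=0,i=3, bit12=0)
  nb .#.##: next=#  (t=2,i=9, bit11=1)
  nb .#.#.: next=#  (t=1,i=11, bit10=1)
  nb .#..#: next=#  (t=1,i=13, bit9=1)
  nb .#...: next=.  (t=0,i=8, bit8=0)
  nb ..###: next=#  (t=0,i=12, bit7=1)
  nb ..##.: next=.  (t=0,i=2, bit6=0)
  nb ..#.#: next=#  (t=1,i=10, bit5=1)
  nb ..#..: next=.  (t=0,i=7, bit4=0)
  nb ...##: next=.  (t=0,i=1, bit3=0)
  nb ...#.: next=.  (t=0,i=6, bit2=0)
  nb ....#: next=#  (t=0,i=0, bit1=1)
  nb .....: next=.  (t=1,i=7, bit0=0)
  bits 00010011010010000100111010100010 = 323505826

323505826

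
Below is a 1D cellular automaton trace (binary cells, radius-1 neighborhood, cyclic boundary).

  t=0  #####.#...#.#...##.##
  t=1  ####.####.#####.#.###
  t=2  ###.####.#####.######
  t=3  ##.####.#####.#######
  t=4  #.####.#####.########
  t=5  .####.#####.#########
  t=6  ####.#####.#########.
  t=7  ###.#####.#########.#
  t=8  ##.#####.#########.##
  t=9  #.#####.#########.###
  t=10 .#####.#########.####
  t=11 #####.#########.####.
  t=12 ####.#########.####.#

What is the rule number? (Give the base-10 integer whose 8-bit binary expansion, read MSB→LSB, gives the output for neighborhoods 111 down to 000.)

  [7] ### => #  t=0,i=0
  [6] ##. => .  t=0,i=4
  [5] #.# => #  t=0,i=5
  [4] #.. => #  t=0,i=7
  [3] .## => #  t=0,i=16
  [2] .#. => #  t=0,i=6
  [1] ..# => .  t=0,i=9
  [0] ... => #  t=0,i=8
  bits 10111101 = 189

189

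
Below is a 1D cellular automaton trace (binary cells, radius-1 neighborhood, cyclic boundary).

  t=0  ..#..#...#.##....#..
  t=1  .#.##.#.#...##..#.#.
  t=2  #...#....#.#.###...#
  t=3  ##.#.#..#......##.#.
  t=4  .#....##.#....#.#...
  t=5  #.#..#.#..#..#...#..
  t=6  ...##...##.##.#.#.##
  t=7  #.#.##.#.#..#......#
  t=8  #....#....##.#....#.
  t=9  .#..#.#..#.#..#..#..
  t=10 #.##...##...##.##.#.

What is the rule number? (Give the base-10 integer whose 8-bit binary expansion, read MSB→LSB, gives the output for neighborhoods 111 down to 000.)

82

  [7] ### => .  t=2,i=14
  [6] ##. => #  t=0,i=12
  [5] #.# => .  t=0,i=10
  [4] #.. => #  t=0,i=3
  [3] .## => .  t=0,i=11
  [2] .#. => .  t=0,i=2
  [1] ..# => #  t=0,i=1
  [0] ... => .  t=0,i=0
  bits 01010010 = 82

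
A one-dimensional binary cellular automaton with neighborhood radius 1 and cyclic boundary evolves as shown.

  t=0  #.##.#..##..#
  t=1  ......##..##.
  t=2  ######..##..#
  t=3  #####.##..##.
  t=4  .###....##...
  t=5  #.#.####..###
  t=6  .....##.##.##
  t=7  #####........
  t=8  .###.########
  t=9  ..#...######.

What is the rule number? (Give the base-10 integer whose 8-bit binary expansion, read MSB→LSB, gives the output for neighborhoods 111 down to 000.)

147

  ###|#  b7=1 t=2,i=0
  ##.|.  b6=0 t=0,i=0
  #.#|.  b5=0 t=0,i=1
  #..|#  b4=1 t=0,i=6
  .##|.  b3=0 t=0,i=2
  .#.|.  b2=0 t=0,i=5
  ..#|#  b1=1 t=0,i=7
  ...|#  b0=1 t=1,i=0
  bits 10010011 = 147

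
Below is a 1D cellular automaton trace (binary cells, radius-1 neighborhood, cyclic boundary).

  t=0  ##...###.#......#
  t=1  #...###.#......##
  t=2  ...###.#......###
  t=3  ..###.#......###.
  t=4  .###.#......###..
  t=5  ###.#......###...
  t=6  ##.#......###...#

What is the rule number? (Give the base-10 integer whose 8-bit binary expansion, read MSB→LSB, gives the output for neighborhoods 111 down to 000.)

  ###|#  b7=1 t=0,i=0
  ##.|.  b6=0 t=0,i=1
  #.#|#  b5=1 t=0,i=8
  #..|.  b4=0 t=0,i=2
  .##|#  b3=1 t=0,i=5
  .#.|.  b2=0 t=0,i=9
  ..#|#  b1=1 t=0,i=4
  ...|.  b0=0 t=0,i=3
  bits 10101010 = 170

170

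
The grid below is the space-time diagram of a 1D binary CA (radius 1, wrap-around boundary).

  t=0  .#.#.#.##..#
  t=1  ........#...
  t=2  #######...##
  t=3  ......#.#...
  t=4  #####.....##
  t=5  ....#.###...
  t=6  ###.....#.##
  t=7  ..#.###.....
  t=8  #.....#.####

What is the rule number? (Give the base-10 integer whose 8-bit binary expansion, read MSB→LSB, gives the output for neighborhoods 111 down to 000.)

  ### -> .   bit 7 = 0  t=2,i=0
  ##. -> #   bit 6 = 1  t=0,i=8
  #.# -> .   bit 5 = 0  t=0,i=0
  #.. -> .   bit 4 = 0  t=0,i=9
  .## -> .   bit 3 = 0  t=0,i=7
  .#. -> .   bit 2 = 0  t=0,i=1
  ..# -> .   bit 1 = 0  t=0,i=10
  ... -> #   bit 0 = 1  t=1,i=0
  bits 01000001 = 65

65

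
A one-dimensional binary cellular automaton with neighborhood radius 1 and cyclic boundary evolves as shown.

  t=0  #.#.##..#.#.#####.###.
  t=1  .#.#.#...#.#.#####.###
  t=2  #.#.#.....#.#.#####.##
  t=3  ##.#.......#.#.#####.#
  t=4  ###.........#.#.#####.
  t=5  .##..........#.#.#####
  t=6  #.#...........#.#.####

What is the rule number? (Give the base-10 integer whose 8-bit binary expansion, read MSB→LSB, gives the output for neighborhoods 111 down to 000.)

224

  [7] ### => #  t=0,i=13
  [6] ##. => #  t=0,i=5
  [5] #.# => #  t=0,i=1
  [4] #.. => .  t=0,i=6
  [3] .## => .  t=0,i=4
  [2] .#. => .  t=0,i=0
  [1] ..# => .  t=0,i=7
  [0] ... => .  t=1,i=7
  bits 11100000 = 224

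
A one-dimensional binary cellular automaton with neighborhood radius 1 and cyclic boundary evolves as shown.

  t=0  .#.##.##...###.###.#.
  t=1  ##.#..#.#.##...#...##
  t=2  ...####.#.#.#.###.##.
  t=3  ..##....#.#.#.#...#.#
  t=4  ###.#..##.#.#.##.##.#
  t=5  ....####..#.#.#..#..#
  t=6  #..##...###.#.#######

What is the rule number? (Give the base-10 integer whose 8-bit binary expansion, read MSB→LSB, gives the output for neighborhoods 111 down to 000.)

  ### -> .   bit 7 = 0  t=0,i=12
  ##. -> .   bit 6 = 0  t=0,i=4
  #.# -> .   bit 5 = 0  t=0,i=2
  #.. -> #   bit 4 = 1  t=0,i=8
  .## -> #   bit 3 = 1  t=0,i=3
  .#. -> #   bit 2 = 1  t=0,i=1
  ..# -> #   bit 1 = 1  t=0,i=0
  ... -> .   bit 0 = 0  t=0,i=9
  bits 00011110 = 30

30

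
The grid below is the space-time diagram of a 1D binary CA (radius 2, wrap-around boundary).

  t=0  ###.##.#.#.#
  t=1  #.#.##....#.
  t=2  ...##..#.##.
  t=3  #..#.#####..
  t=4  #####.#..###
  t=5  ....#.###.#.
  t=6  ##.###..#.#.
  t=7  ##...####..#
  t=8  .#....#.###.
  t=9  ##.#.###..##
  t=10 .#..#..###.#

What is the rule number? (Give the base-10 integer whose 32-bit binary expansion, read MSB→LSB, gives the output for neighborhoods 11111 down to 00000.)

  #####|.  b31=0 t=3,i=7
  ####.|.  b30=0 t=0,i=1
  ###.#|#  b29=1 t=0,i=2
  ###..|#  b28=1 t=3,i=9
  ##.##|.  b27=0 t=0,i=3
  ##.#.|.  b26=0 t=0,i=6
  ##..#|#  b25=1 t=2,i=5
  ##...|.  b24=0 t=1,i=6
  #.###|.  b23=0 t=0,i=11
  #.##.|#  b22=1 t=0,i=4
  #.#.#|.  b21=0 t=0,i=7
  #.#..|#  b20=1 t=4,i=6
  #..##|#  b19=1 t=4,i=8
  #..#.|#  b18=1 t=2,i=6
  #...#|.  b17=0 t=7,i=3
  #....|#  b16=1 t=1,i=7
  .####|#  b15=1 t=0,i=0
  .###.|.  b14=0 t=5,i=7
  .##.#|#  b13=1 t=0,i=5
  .##..|.  b12=0 t=1,i=5
  .#.##|#  b11=1 t=0,i=10
  .#.#.|.  b10=0 t=0,i=8
  .#..#|#  b9=1 t=3,i=1
  .#...|.  b8=0 t=5,i=11
  ..###|.  b7=0 t=4,i=9
  ..##.|#  b6=1 t=2,i=3
  ..#.#|#  b5=1 t=1,i=10
  ..#..|#  b4=1 t=3,i=0
  ...##|.  b3=0 t=2,i=2
  ...#.|#  b2=1 t=1,i=9
  ....#|.  b1=0 t=1,i=8
  .....|#  b0=1 t=5,i=1
  bits 00110010010111011010101001110101 = 844999285

844999285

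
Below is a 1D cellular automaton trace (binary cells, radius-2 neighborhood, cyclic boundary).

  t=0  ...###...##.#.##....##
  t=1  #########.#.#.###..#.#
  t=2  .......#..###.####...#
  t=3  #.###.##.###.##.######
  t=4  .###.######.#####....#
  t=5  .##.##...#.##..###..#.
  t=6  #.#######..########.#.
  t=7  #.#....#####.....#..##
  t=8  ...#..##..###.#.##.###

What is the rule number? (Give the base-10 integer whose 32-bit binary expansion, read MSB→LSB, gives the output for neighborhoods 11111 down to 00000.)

1542092189

  [31] ##### => .  t=1,i=1
  [30] ####. => #  t=1,i=7
  [29] ###.# => .  t=1,i=8
  [28] ###.. => #  t=0,i=5
  [27] ##.## => #  t=2,i=13
  [26] ##.#. => .  t=0,i=11
  [25] ##..# => #  t=1,i=17
  [24] ##... => #  t=0,i=0
  [23] #.### => #  t=1,i=14
  [22] #.##. => #  t=0,i=14
  [21] #.#.# => #  t=0,i=12
  [20] #.#.. => .  t=7,i=2
  [19] #..## => #  t=2,i=9
  [18] #..#. => .  t=1,i=18
  [17] #...# => #  t=0,i=1
  [16] #.... => .  t=0,i=17
  [15] .#### => .  t=1,i=0
  [14] .###. => #  t=0,i=4
  [13] .##.# => #  t=0,i=10
  [12] .##.. => #  t=0,i=15
  [11] .#.## => .  t=0,i=13
  [10] .#.#. => #  t=1,i=11
  [9] .#..# => .  t=2,i=8
  [8] .#... => #  t=2,i=0
  [7] ..### => #  t=0,i=3
  [6] ..##. => .  t=0,i=9
  [5] ..#.# => .  t=1,i=19
  [4] ..#.. => #  t=2,i=7
  [3] ...## => #  t=0,i=2
  [2] ...#. => #  t=2,i=6
  [1] ....# => .  t=0,i=18
  [0] ..... => #  t=2,i=2
  bits 01011011111010100111010110011101 = 1542092189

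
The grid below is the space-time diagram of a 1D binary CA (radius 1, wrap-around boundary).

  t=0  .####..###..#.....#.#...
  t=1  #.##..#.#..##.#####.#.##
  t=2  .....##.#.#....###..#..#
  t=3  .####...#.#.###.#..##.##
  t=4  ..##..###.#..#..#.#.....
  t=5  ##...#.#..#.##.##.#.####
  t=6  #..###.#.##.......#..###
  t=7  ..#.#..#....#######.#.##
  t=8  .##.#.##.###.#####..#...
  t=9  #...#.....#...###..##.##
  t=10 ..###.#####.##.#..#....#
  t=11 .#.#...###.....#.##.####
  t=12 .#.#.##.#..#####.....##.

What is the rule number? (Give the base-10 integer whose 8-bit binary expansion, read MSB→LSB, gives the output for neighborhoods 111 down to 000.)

135

  [7] ### => #  t=0,i=2
  [6] ##. => .  t=0,i=4
  [5] #.# => .  t=0,i=19
  [4] #.. => .  t=0,i=5
  [3] .## => .  t=0,i=1
  [2] .#. => #  t=0,i=12
  [1] ..# => #  t=0,i=0
  [0] ... => #  t=0,i=14
  bits 10000111 = 135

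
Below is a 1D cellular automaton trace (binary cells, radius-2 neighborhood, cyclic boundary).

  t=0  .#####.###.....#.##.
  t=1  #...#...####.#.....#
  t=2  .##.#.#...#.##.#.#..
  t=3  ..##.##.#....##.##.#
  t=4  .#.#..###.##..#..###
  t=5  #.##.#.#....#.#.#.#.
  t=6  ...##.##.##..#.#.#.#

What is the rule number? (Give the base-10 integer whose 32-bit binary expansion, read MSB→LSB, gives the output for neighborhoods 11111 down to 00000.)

1461412882

  [31] ##### => .  t=0,i=3
  [30] ####. => #  t=0,i=4
  [29] ###.# => .  t=0,i=5
  [28] ###.. => #  t=0,i=9
  [27] ##.## => .  t=0,i=6
  [26] ##.#. => #  t=1,i=12
  [25] ##..# => #  t=0,i=19
  [24] ##... => #  t=0,i=10
  [23] #.### => .  t=0,i=7
  [22] #.##. => .  t=0,i=17
  [21] #.#.# => .  t=2,i=4
  [20] #.#.. => #  t=1,i=13
  [19] #..## => #  t=0,i=0
  [18] #..#. => .  t=4,i=13
  [17] #...# => #  t=1,i=2
  [16] #.... => #  t=0,i=11
  [15] .#### => .  t=0,i=2
  [14] .###. => #  t=0,i=8
  [13] .##.# => #  t=2,i=2
  [12] .##.. => .  t=0,i=18
  [11] .#.## => .  t=0,i=16
  [10] .#.#. => #  t=2,i=5
  [9] .#..# => .  t=3,i=0
  [8] .#... => .  t=1,i=5
  [7] ..### => .  t=0,i=1
  [6] ..##. => .  t=1,i=19
  [5] ..#.# => .  t=0,i=15
  [4] ..#.. => #  t=1,i=4
  [3] ...## => .  t=1,i=7
  [2] ...#. => .  t=0,i=14
  [1] ....# => #  t=0,i=13
  [0] ..... => .  t=0,i=12
  bits 01010111000110110110010000010010 = 1461412882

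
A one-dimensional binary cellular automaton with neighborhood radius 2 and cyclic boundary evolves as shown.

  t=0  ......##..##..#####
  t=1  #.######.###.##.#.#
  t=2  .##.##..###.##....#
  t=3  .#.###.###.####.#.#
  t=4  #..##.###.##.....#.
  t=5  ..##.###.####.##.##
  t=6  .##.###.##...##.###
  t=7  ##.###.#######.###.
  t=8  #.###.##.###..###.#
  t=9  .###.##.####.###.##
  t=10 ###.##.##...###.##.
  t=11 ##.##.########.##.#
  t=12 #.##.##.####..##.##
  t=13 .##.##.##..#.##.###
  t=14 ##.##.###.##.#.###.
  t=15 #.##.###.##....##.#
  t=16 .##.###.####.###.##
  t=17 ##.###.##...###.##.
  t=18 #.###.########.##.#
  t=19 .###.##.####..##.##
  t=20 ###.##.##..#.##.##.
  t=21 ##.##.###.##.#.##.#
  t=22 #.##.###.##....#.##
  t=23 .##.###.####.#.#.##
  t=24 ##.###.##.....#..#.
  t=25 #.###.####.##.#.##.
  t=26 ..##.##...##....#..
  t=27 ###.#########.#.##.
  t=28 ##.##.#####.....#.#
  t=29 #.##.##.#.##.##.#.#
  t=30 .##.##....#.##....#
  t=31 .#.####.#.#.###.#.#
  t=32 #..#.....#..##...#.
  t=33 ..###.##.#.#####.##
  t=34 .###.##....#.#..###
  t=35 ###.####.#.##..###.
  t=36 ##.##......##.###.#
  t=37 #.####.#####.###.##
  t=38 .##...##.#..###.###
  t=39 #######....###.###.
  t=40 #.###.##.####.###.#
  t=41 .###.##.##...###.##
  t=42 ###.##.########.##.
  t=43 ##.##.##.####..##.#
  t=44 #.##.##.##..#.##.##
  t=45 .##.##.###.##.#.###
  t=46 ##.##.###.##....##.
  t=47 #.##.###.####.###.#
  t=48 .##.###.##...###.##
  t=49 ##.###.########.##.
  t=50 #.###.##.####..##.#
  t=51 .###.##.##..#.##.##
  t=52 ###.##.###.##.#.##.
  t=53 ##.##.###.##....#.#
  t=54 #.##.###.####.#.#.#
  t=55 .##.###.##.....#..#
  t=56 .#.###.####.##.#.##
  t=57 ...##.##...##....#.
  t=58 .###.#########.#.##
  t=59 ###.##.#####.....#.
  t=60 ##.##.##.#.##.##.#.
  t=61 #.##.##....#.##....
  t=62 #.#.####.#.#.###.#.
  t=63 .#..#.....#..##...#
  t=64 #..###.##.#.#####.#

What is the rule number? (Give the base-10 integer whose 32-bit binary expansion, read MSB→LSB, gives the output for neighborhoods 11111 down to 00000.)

  nb #####: next=#  (t=0,i=16, bit31=1)
  nb ####.: next=.  (t=0,i=17, bit30=0)
  nb ###.#: next=.  (t=1,i=7, bit29=0)
  nb ###..: next=#  (t=0,i=18, bit28=1)
  nb ##.##: next=#  (t=1,i=1, bit27=1)
  nb ##.#.: next=.  (t=1,i=15, bit26=0)
  nb ##..#: next=.  (t=0,i=8, bit25=0)
  nb ##...: next=#  (t=0,i=0, bit24=1)
  nb #.###: next=#  (t=1,i=2, bit23=1)
  nb #.##.: next=#  (t=1,i=13, bit22=1)
  nb #.#.#: next=.  (t=1,i=16, bit21=0)
  nb #.#..: next=.  (t=4,i=0, bit20=0)
  nb #..##: next=#  (t=0,i=9, bit19=1)
  nb #..#.: next=#  (t=13,i=10, bit18=1)
  nb #...#: next=#  (t=6,i=11, bit17=1)
  nb #....: next=.  (t=0,i=1, bit16=0)
  nb .####: next=.  (t=0,i=15, bit15=0)
  nb .###.: next=#  (t=1,i=10, bit14=1)
  nb .##.#: next=.  (t=1,i=0, bit13=0)
  nb .##..: next=#  (t=0,i=7, bit12=1)
  nb .#.##: next=.  (t=1,i=17, bit11=0)
  nb .#.#.: next=#  (t=3,i=0, bit10=1)
  nb .#..#: next=.  (t=4,i=1, bit9=0)
  nb .#...: next=#  (t=26,i=17, bit8=1)
  nb ..###: next=#  (t=0,i=14, bit7=1)
  nb ..##.: next=#  (t=0,i=6, bit6=1)
  nb ..#.#: next=#  (t=2,i=18, bit5=1)
  nb ..#..: next=#  (t=24,i=14, bit4=1)
  nb ...##: next=#  (t=0,i=5, bit3=1)
  nb ...#.: next=.  (t=2,i=17, bit2=0)
  nb ....#: next=#  (t=0,i=4, bit1=1)
  nb .....: next=#  (t=0,i=2, bit0=1)
  bits 10011001110011100101010111111011 = 2580436475

2580436475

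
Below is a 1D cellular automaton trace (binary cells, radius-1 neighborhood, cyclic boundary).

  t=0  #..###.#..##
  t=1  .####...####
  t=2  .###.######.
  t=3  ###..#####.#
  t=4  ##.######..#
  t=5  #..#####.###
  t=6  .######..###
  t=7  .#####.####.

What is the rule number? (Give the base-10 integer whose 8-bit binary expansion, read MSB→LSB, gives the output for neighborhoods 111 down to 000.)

  ###|#  b7=1 t=0,i=4
  ##.|.  b6=0 t=0,i=0
  #.#|.  b5=0 t=0,i=6
  #..|#  b4=1 t=0,i=1
  .##|#  b3=1 t=0,i=3
  .#.|.  b2=0 t=0,i=7
  ..#|#  b1=1 t=0,i=2
  ...|#  b0=1 t=1,i=6
  bits 10011011 = 155

155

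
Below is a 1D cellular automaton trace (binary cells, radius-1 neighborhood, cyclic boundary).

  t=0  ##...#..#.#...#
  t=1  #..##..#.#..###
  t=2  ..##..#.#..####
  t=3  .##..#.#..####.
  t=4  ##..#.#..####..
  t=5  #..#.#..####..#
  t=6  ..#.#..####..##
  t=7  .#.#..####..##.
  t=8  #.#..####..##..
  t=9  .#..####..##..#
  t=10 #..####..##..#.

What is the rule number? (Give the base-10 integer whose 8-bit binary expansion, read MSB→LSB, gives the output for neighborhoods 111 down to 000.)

171

  [7] ### => #  t=0,i=0
  [6] ##. => .  t=0,i=1
  [5] #.# => #  t=0,i=9
  [4] #.. => .  t=0,i=2
  [3] .## => #  t=0,i=14
  [2] .#. => .  t=0,i=5
  [1] ..# => #  t=0,i=4
  [0] ... => #  t=0,i=3
  bits 10101011 = 171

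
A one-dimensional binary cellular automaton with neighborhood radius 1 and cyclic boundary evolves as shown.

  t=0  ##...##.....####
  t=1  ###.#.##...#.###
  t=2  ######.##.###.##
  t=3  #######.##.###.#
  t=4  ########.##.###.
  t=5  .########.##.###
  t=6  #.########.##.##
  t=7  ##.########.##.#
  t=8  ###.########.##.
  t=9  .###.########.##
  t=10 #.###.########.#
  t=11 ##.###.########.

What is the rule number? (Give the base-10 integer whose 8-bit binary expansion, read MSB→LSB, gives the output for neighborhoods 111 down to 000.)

  ### -> #   bit 7 = 1  t=0,i=0
  ##. -> #   bit 6 = 1  t=0,i=1
  #.# -> #   bit 5 = 1  t=1,i=3
  #.. -> #   bit 4 = 1  t=0,i=2
  .## -> .   bit 3 = 0  t=0,i=5
  .#. -> #   bit 2 = 1  t=1,i=4
  ..# -> #   bit 1 = 1  t=0,i=4
  ... -> .   bit 0 = 0  t=0,i=3
  bits 11110110 = 246

246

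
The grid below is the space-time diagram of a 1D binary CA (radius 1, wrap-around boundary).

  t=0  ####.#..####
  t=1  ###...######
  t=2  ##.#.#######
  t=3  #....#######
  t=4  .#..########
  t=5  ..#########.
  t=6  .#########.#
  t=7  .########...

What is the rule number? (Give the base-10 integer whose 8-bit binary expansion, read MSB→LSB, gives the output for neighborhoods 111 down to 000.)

  [7] ### => #  t=0,i=0
  [6] ##. => .  t=0,i=3
  [5] #.# => .  t=0,i=4
  [4] #.. => #  t=0,i=6
  [3] .## => #  t=0,i=8
  [2] .#. => .  t=0,i=5
  [1] ..# => #  t=0,i=7
  [0] ... => .  t=1,i=4
  bits 10011010 = 154

154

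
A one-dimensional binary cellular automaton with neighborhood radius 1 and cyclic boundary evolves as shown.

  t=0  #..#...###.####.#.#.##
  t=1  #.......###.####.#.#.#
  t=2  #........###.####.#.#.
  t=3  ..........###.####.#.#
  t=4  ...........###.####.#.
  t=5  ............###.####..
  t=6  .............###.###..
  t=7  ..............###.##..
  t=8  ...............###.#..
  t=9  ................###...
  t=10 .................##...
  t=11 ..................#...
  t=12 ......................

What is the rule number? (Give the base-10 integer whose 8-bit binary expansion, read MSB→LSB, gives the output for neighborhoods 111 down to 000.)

  [7] ### => #  t=0,i=8
  [6] ##. => #  t=0,i=0
  [5] #.# => #  t=0,i=10
  [4] #.. => .  t=0,i=1
  [3] .## => .  t=0,i=7
  [2] .#. => .  t=0,i=3
  [1] ..# => .  t=0,i=2
  [0] ... => .  t=0,i=5
  bits 11100000 = 224

224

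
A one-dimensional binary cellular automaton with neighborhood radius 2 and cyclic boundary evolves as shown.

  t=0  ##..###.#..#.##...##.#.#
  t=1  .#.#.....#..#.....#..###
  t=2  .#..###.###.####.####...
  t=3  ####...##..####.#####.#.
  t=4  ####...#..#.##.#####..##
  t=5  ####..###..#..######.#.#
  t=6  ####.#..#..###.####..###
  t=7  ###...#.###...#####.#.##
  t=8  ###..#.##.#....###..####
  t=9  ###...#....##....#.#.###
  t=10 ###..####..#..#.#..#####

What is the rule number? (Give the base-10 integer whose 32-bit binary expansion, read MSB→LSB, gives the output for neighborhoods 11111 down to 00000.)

3634989909

  #####|#  b31=1 t=3,i=18
  ####.|#  b30=1 t=2,i=14
  ###.#|.  b29=0 t=0,i=6
  ###..|#  b28=1 t=0,i=1
  ##.##|#  b27=1 t=2,i=7
  ##.#.|.  b26=0 t=0,i=7
  ##..#|.  b25=0 t=0,i=2
  ##...|.  b24=0 t=0,i=15
  #.###|#  b23=1 t=0,i=23
  #.##.|.  b22=0 t=0,i=13
  #.#.#|#  b21=1 t=0,i=21
  #.#..|.  b20=0 t=0,i=8
  #..##|#  b19=1 t=0,i=3
  #..#.|.  b18=0 t=0,i=10
  #...#|.  b17=0 t=0,i=16
  #....|#  b16=1 t=1,i=5
  .####|#  b15=1 t=2,i=13
  .###.|.  b14=0 t=0,i=0
  .##.#|.  b13=0 t=0,i=19
  .##..|.  b12=0 t=0,i=14
  .#.##|#  b11=1 t=0,i=12
  .#.#.|.  b10=0 t=1,i=2
  .#..#|#  b9=1 t=0,i=9
  .#...|#  b8=1 t=1,i=4
  ..###|.  b7=0 t=0,i=4
  ..##.|#  b6=1 t=0,i=18
  ..#.#|.  b5=0 t=0,i=11
  ..#..|#  b4=1 t=1,i=9
  ...##|.  b3=0 t=0,i=17
  ...#.|#  b2=1 t=1,i=8
  ....#|.  b1=0 t=1,i=7
  .....|#  b0=1 t=1,i=6
  bits 11011000101010011000101101010101 = 3634989909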